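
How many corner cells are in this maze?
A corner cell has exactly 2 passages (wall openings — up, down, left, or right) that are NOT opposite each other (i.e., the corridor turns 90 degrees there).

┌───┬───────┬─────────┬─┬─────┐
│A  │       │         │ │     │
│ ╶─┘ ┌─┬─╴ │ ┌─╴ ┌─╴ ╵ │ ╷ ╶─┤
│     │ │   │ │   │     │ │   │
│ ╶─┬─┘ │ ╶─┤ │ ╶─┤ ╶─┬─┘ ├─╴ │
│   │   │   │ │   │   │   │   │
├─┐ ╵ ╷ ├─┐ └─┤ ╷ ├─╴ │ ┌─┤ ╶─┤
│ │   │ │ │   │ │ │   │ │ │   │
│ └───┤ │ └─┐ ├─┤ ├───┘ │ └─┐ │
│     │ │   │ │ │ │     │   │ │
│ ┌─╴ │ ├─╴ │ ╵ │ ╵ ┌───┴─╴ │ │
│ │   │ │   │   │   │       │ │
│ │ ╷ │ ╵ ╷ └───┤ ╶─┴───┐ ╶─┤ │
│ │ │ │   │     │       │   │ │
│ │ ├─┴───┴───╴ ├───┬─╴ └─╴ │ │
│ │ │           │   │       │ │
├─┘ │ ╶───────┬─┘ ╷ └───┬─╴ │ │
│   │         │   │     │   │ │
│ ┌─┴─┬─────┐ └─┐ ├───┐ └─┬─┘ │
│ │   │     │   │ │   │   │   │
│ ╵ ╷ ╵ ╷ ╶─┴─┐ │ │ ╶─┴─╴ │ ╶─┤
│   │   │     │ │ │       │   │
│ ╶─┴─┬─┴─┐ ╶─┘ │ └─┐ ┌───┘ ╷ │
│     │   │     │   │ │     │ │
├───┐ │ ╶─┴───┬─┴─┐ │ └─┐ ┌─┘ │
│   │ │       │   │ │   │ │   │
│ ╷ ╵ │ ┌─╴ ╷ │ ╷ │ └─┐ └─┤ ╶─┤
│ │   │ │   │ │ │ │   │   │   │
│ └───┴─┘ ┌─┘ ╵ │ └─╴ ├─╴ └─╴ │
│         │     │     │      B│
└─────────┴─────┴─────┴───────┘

Counting corner cells (2 non-opposite passages):
Total corners: 116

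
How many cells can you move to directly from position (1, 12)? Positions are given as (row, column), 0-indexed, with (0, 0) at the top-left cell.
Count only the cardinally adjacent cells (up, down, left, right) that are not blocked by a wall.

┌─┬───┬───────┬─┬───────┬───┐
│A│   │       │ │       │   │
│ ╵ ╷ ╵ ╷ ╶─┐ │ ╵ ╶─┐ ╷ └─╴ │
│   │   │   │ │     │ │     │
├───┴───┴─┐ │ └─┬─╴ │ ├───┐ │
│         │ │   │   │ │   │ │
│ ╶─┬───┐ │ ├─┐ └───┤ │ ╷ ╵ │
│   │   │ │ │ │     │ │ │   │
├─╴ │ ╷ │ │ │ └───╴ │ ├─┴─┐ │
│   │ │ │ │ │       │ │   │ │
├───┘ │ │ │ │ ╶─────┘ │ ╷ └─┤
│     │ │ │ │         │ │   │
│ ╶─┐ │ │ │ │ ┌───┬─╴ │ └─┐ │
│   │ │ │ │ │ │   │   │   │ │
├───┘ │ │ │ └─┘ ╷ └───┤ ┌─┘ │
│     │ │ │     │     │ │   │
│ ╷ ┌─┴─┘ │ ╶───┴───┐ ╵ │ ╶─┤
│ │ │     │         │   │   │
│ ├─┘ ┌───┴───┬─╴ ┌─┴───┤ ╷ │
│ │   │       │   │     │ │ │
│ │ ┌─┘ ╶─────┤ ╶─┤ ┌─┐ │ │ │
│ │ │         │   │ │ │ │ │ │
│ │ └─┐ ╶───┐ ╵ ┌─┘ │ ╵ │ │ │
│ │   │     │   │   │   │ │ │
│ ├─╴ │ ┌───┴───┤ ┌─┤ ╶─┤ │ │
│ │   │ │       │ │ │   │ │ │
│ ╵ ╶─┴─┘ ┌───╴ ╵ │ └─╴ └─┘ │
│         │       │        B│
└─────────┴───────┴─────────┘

Checking passable neighbors of (1, 12):
Neighbors: (1, 11), (1, 13)
Count: 2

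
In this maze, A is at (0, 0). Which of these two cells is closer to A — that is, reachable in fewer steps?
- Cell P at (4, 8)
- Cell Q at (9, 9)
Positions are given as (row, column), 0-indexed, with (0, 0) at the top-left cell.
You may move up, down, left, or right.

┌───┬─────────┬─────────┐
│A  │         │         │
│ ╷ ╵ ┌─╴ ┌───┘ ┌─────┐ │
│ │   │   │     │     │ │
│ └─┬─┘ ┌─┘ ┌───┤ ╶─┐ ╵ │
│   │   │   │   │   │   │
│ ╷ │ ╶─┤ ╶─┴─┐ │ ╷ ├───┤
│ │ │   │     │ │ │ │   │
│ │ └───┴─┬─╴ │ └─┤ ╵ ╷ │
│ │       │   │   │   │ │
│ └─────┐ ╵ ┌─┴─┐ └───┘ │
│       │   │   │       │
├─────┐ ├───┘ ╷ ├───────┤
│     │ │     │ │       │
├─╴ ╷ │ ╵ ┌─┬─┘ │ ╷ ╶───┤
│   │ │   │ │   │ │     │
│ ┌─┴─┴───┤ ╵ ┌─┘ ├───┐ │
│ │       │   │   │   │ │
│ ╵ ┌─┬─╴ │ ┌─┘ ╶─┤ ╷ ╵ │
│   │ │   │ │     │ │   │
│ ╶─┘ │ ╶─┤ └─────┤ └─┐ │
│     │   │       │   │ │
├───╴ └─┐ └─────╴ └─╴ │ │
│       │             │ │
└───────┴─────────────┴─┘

Shortest path A → P at (4, 8): 44 steps
Shortest path A → Q at (9, 9): 32 steps

Q is closer (32 steps vs 44 steps).

Path to P:

┌───┬─────────┬─────────┐
│A  │         │↱ → → → ↓│
│ ╷ ╵ ┌─╴ ┌───┘ ┌─────┐ │
│↓│   │   │↱ → ↑│↓ ← ↰│↓│
│ └─┬─┘ ┌─┘ ┌───┤ ╶─┐ ╵ │
│↳ ↓│   │↱ ↑│   │↳ ↓│↑ ↲│
│ ╷ │ ╶─┤ ╶─┴─┐ │ ╷ ├───┤
│ │↓│   │↑ ← ↰│ │ │↓│↱ ↓│
│ │ └───┴─┬─╴ │ └─┤ ╵ ╷ │
│ │↳ → → ↓│↱ ↑│  P│↳ ↑│↓│
│ └─────┐ ╵ ┌─┴─┐ └───┘ │
│       │↳ ↑│   │↑ ← ← ↲│
├─────┐ ├───┘ ╷ ├───────┤
│     │ │     │ │       │
├─╴ ╷ │ ╵ ┌─┬─┘ │ ╷ ╶───┤
│   │ │   │ │   │ │     │
│ ┌─┴─┴───┤ ╵ ┌─┘ ├───┐ │
│ │       │   │   │   │ │
│ ╵ ┌─┬─╴ │ ┌─┘ ╶─┤ ╷ ╵ │
│   │ │   │ │     │ │   │
│ ╶─┘ │ ╶─┤ └─────┤ └─┐ │
│     │   │       │   │ │
├───╴ └─┐ └─────╴ └─╴ │ │
│       │             │ │
└───────┴─────────────┴─┘

Path to Q:

┌───┬─────────┬─────────┐
│A  │         │         │
│ ╷ ╵ ┌─╴ ┌───┘ ┌─────┐ │
│↓│   │   │     │     │ │
│ └─┬─┘ ┌─┘ ┌───┤ ╶─┐ ╵ │
│↓  │   │   │   │   │   │
│ ╷ │ ╶─┤ ╶─┴─┐ │ ╷ ├───┤
│↓│ │   │     │ │ │ │   │
│ │ └───┴─┬─╴ │ └─┤ ╵ ╷ │
│↓│       │   │   │   │ │
│ └─────┐ ╵ ┌─┴─┐ └───┘ │
│↳ → → ↓│   │↱ ↓│       │
├─────┐ ├───┘ ╷ ├───────┤
│     │↓│↱ → ↑│↓│       │
├─╴ ╷ │ ╵ ┌─┬─┘ │ ╷ ╶───┤
│   │ │↳ ↑│ │↓ ↲│ │     │
│ ┌─┴─┴───┤ ╵ ┌─┘ ├───┐ │
│ │       │↓ ↲│   │   │ │
│ ╵ ┌─┬─╴ │ ┌─┘ ╶─┤ ╷ ╵ │
│   │ │   │↓│     │Q│   │
│ ╶─┘ │ ╶─┤ └─────┤ └─┐ │
│     │   │↳ → → ↓│↑ ↰│ │
├───╴ └─┐ └─────╴ └─╴ │ │
│       │        ↳ → ↑│ │
└───────┴─────────────┴─┘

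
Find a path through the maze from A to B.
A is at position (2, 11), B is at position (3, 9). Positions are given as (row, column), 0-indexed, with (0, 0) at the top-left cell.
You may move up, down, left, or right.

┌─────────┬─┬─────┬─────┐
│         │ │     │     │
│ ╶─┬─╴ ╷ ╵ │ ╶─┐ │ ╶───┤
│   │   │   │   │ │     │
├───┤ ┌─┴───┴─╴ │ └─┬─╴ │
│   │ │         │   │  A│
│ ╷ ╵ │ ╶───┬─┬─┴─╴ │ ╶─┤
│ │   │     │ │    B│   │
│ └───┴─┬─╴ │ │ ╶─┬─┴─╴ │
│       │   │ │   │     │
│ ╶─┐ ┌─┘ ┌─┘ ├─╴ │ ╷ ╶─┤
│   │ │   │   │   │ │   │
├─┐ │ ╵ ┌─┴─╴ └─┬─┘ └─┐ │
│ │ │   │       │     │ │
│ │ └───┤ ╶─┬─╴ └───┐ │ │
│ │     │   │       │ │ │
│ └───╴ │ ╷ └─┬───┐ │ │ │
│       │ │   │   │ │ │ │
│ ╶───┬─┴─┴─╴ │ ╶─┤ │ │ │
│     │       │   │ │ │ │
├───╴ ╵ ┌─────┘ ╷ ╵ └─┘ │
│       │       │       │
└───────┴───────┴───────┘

Finding the shortest path from (2, 11) to (3, 9):
Path length: 73 steps
Directions: left → down → right → down → left → down → right → down → down → down → down → down → left → left → up → up → up → left → left → up → left → left → left → down → right → down → right → down → left → left → left → down → left → up → left → left → up → right → right → right → up → left → left → up → up → left → up → right → right → down → down → right → up → right → up → right → up → left → left → up → right → right → right → right → up → left → up → right → right → down → down → right → down

Solution:

┌─────────┬─┬─────┬─────┐
│         │ │↱ → ↓│     │
│ ╶─┬─╴ ╷ ╵ │ ╶─┐ │ ╶───┤
│   │   │   │↑ ↰│↓│     │
├───┤ ┌─┴───┴─╴ │ └─┬─╴ │
│   │ │↱ → → → ↑│↳ ↓│↓ A│
│ ╷ ╵ │ ╶───┬─┬─┴─╴ │ ╶─┤
│ │   │↑ ← ↰│ │    B│↳ ↓│
│ └───┴─┬─╴ │ │ ╶─┬─┴─╴ │
│↱ → ↓  │↱ ↑│ │   │  ↓ ↲│
│ ╶─┐ ┌─┘ ┌─┘ ├─╴ │ ╷ ╶─┤
│↑ ↰│↓│↱ ↑│   │   │ │↳ ↓│
├─┐ │ ╵ ┌─┴─╴ └─┬─┘ └─┐ │
│ │↑│↳ ↑│↓ ← ← ↰│     │↓│
│ │ └───┤ ╶─┬─╴ └───┐ │ │
│ │↑ ← ↰│↳ ↓│  ↑ ← ↰│ │↓│
│ └───╴ │ ╷ └─┬───┐ │ │ │
│↱ → → ↑│ │↳ ↓│   │↑│ │↓│
│ ╶───┬─┴─┴─╴ │ ╶─┤ │ │ │
│↑ ← ↰│↓ ← ← ↲│   │↑│ │↓│
├───╴ ╵ ┌─────┘ ╷ ╵ └─┘ │
│    ↑ ↲│       │  ↑ ← ↲│
└───────┴───────┴───────┘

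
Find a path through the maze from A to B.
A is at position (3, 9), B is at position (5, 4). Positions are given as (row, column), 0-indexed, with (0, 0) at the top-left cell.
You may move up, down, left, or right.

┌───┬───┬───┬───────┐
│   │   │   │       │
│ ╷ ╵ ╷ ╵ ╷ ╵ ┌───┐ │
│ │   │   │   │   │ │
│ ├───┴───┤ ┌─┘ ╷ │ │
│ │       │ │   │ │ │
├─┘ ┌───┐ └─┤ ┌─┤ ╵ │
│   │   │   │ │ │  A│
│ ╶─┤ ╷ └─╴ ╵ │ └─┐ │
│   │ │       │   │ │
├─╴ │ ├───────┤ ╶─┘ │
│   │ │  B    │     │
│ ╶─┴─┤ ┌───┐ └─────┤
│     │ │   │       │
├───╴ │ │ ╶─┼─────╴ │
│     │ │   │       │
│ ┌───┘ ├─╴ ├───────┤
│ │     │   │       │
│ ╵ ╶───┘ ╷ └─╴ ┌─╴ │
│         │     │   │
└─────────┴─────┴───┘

Finding the shortest path from (3, 9) to (5, 4):
Path length: 37 steps
Directions: left → up → up → left → down → left → down → down → left → up → left → up → left → left → left → down → left → down → right → down → left → down → right → right → down → left → left → down → down → right → up → right → right → up → up → up → right

Solution:

┌───┬───┬───┬───────┐
│   │   │   │       │
│ ╷ ╵ ╷ ╵ ╷ ╵ ┌───┐ │
│ │   │   │   │↓ ↰│ │
│ ├───┴───┤ ┌─┘ ╷ │ │
│ │↓ ← ← ↰│ │↓ ↲│↑│ │
├─┘ ┌───┐ └─┤ ┌─┤ ╵ │
│↓ ↲│   │↑ ↰│↓│ │↑ A│
│ ╶─┤ ╷ └─╴ ╵ │ └─┐ │
│↳ ↓│ │    ↑ ↲│   │ │
├─╴ │ ├───────┤ ╶─┘ │
│↓ ↲│ │↱ B    │     │
│ ╶─┴─┤ ┌───┐ └─────┤
│↳ → ↓│↑│   │       │
├───╴ │ │ ╶─┼─────╴ │
│↓ ← ↲│↑│   │       │
│ ┌───┘ ├─╴ ├───────┤
│↓│↱ → ↑│   │       │
│ ╵ ╶───┘ ╷ └─╴ ┌─╴ │
│↳ ↑      │     │   │
└─────────┴─────┴───┘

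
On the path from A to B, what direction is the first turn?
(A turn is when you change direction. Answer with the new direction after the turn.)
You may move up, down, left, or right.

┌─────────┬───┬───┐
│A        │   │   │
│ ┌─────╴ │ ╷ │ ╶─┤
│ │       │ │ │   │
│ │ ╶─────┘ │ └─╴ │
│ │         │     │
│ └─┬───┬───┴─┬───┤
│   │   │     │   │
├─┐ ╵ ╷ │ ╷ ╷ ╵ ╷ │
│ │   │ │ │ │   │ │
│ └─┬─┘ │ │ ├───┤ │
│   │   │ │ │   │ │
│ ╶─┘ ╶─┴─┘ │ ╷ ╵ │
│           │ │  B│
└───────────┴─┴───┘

Directions: down, down, down, right, down, right, up, right, down, down, left, down, right, right, right, up, up, up, right, down, right, up, right, down, down, down
First turn direction: right

Solution:

┌─────────┬───┬───┐
│A        │   │   │
│ ┌─────╴ │ ╷ │ ╶─┤
│↓│       │ │ │   │
│ │ ╶─────┘ │ └─╴ │
│↓│         │     │
│ └─┬───┬───┴─┬───┤
│↳ ↓│↱ ↓│  ↱ ↓│↱ ↓│
├─┐ ╵ ╷ │ ╷ ╷ ╵ ╷ │
│ │↳ ↑│↓│ │↑│↳ ↑│↓│
│ └─┬─┘ │ │ ├───┤ │
│   │↓ ↲│ │↑│   │↓│
│ ╶─┘ ╶─┴─┘ │ ╷ ╵ │
│    ↳ → → ↑│ │  B│
└───────────┴─┴───┘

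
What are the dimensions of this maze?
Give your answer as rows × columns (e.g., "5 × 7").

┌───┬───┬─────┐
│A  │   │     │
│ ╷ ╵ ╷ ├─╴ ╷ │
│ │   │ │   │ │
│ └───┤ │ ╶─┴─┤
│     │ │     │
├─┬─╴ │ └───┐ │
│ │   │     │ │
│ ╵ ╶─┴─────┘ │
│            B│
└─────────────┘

Counting the maze dimensions:
Rows (vertical): 5
Columns (horizontal): 7
Dimensions: 5 × 7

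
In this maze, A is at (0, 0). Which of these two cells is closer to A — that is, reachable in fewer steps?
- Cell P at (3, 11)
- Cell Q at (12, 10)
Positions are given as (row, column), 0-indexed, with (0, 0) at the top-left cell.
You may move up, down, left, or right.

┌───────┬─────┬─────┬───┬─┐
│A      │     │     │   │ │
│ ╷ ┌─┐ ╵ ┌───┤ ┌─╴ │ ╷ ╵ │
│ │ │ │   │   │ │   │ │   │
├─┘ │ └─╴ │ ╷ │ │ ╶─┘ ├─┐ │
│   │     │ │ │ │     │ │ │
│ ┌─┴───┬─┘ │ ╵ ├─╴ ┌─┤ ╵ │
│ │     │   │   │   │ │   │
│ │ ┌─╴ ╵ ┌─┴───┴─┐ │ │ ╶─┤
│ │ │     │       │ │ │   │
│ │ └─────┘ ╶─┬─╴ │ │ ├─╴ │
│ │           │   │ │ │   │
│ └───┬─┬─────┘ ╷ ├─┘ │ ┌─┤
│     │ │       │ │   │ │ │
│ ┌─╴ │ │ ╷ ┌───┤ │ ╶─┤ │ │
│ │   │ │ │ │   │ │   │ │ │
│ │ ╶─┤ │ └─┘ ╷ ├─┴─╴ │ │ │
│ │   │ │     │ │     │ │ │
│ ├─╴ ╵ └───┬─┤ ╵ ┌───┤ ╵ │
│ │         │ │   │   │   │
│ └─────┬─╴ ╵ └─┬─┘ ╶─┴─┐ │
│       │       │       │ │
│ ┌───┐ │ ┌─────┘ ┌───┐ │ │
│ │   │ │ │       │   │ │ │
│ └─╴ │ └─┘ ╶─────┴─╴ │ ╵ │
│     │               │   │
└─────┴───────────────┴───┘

Shortest path A → P at (3, 11): 42 steps
Shortest path A → Q at (12, 10): 24 steps

Q is closer (24 steps vs 42 steps).

Path to P:

┌───────┬─────┬─────┬───┬─┐
│A ↓    │     │     │   │ │
│ ╷ ┌─┐ ╵ ┌───┤ ┌─╴ │ ╷ ╵ │
│ │↓│ │   │   │ │   │ │   │
├─┘ │ └─╴ │ ╷ │ │ ╶─┘ ├─┐ │
│↓ ↲│     │ │ │ │     │ │ │
│ ┌─┴───┬─┘ │ ╵ ├─╴ ┌─┤ ╵ │
│↓│     │   │   │   │ │P  │
│ │ ┌─╴ ╵ ┌─┴───┴─┐ │ │ ╶─┤
│↓│ │     │       │ │ │↑ ↰│
│ │ └─────┘ ╶─┬─╴ │ │ ├─╴ │
│↓│           │   │ │ │↱ ↑│
│ └───┬─┬─────┘ ╷ ├─┘ │ ┌─┤
│↓    │ │       │ │   │↑│ │
│ ┌─╴ │ │ ╷ ┌───┤ │ ╶─┤ │ │
│↓│   │ │ │ │   │ │   │↑│ │
│ │ ╶─┤ │ └─┘ ╷ ├─┴─╴ │ │ │
│↓│   │ │     │ │     │↑│ │
│ ├─╴ ╵ └───┬─┤ ╵ ┌───┤ ╵ │
│↓│         │ │   │   │↑ ↰│
│ └─────┬─╴ ╵ └─┬─┘ ╶─┴─┐ │
│↳ → → ↓│       │↱ → → ↓│↑│
│ ┌───┐ │ ┌─────┘ ┌───┐ │ │
│ │   │↓│ │↱ → → ↑│   │↓│↑│
│ └─╴ │ └─┘ ╶─────┴─╴ │ ╵ │
│     │↳ → ↑          │↳ ↑│
└─────┴───────────────┴───┘

Path to Q:

┌───────┬─────┬─────┬───┬─┐
│A ↓    │     │     │   │ │
│ ╷ ┌─┐ ╵ ┌───┤ ┌─╴ │ ╷ ╵ │
│ │↓│ │   │   │ │   │ │   │
├─┘ │ └─╴ │ ╷ │ │ ╶─┘ ├─┐ │
│↓ ↲│     │ │ │ │     │ │ │
│ ┌─┴───┬─┘ │ ╵ ├─╴ ┌─┤ ╵ │
│↓│     │   │   │   │ │   │
│ │ ┌─╴ ╵ ┌─┴───┴─┐ │ │ ╶─┤
│↓│ │     │       │ │ │   │
│ │ └─────┘ ╶─┬─╴ │ │ ├─╴ │
│↓│           │   │ │ │   │
│ └───┬─┬─────┘ ╷ ├─┘ │ ┌─┤
│↓    │ │       │ │   │ │ │
│ ┌─╴ │ │ ╷ ┌───┤ │ ╶─┤ │ │
│↓│   │ │ │ │   │ │   │ │ │
│ │ ╶─┤ │ └─┘ ╷ ├─┴─╴ │ │ │
│↓│   │ │     │ │     │ │ │
│ ├─╴ ╵ └───┬─┤ ╵ ┌───┤ ╵ │
│↓│         │ │   │   │   │
│ └─────┬─╴ ╵ └─┬─┘ ╶─┴─┐ │
│↳ → → ↓│       │       │ │
│ ┌───┐ │ ┌─────┘ ┌───┐ │ │
│ │   │↓│ │       │   │ │ │
│ └─╴ │ └─┘ ╶─────┴─╴ │ ╵ │
│     │↳ → → → → → → Q│   │
└─────┴───────────────┴───┘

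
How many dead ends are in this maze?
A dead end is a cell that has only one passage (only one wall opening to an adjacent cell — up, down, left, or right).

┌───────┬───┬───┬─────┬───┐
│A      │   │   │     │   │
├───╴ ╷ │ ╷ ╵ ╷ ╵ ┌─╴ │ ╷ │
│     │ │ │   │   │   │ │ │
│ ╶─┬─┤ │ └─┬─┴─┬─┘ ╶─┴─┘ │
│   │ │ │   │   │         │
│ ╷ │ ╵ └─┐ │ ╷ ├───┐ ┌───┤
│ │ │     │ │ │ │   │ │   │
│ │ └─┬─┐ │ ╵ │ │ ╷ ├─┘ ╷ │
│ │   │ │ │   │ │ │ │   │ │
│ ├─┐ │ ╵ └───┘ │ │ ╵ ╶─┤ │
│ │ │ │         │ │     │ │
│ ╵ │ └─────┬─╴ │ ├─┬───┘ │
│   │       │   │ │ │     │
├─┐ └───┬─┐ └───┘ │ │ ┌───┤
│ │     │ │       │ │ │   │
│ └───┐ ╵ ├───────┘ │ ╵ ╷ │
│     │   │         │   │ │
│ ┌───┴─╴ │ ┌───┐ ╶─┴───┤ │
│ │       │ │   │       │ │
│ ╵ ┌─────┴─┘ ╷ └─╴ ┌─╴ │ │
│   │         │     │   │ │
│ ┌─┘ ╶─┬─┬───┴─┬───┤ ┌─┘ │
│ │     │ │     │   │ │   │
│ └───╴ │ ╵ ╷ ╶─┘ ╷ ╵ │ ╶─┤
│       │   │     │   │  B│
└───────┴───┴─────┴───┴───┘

Checking each cell for number of passages:

Dead ends found at positions:
  (0, 0)
  (1, 11)
  (2, 2)
  (2, 8)
  (3, 10)
  (4, 3)
  (5, 1)
  (5, 11)
  (6, 6)
  (6, 9)
  (7, 0)
  (7, 4)
  (8, 2)
  (9, 5)
  (11, 1)
  (11, 4)
  (11, 7)
  (12, 12)
Total dead ends: 18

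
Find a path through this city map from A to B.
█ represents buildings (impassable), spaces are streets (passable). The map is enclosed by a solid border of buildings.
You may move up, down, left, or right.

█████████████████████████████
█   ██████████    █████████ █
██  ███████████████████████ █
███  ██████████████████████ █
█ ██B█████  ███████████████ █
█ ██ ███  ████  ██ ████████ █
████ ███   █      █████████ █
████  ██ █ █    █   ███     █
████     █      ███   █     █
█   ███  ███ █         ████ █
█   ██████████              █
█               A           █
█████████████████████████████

Finding the shortest path from A to B:
Movement: cardinal only
Path length: 23 steps
Directions: up → up → left → up → left → left → left → left → left → up → up → left → left → down → down → left → left → left → up → left → up → up → up

Solution:

█████████████████████████████
█   ██████████    █████████ █
██  ███████████████████████ █
███  ██████████████████████ █
█ ██B█████  ███████████████ █
█ ██↑███  ████  ██ ████████ █
████↑███↓←↰█      █████████ █
████↑↰██↓█↑█    █   ███     █
████ ↑←←↲█↑←←←←↰███   █     █
█   ███  ███ █ ↑↰      ████ █
█   ██████████  ↑           █
█               A           █
█████████████████████████████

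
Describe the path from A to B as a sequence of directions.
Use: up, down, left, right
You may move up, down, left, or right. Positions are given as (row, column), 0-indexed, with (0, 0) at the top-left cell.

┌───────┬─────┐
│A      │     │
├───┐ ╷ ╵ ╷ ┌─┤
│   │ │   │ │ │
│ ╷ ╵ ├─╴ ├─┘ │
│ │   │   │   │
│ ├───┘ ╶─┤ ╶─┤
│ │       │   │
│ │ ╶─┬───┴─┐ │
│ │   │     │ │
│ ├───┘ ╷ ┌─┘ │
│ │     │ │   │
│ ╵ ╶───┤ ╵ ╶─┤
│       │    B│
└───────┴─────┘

Finding the path and converting it to directions:
Path through cells: (0,0) → (0,1) → (0,2) → (1,2) → (2,2) → (2,1) → (1,1) → (1,0) → (2,0) → (3,0) → (4,0) → (5,0) → (6,0) → (6,1) → (5,1) → (5,2) → (5,3) → (4,3) → (4,4) → (5,4) → (6,4) → (6,5) → (6,6)
Directions: right, right, down, down, left, up, left, down, down, down, down, down, right, up, right, right, up, right, down, down, right, right

Solution:

┌───────┬─────┐
│A → ↓  │     │
├───┐ ╷ ╵ ╷ ┌─┤
│↓ ↰│↓│   │ │ │
│ ╷ ╵ ├─╴ ├─┘ │
│↓│↑ ↲│   │   │
│ ├───┘ ╶─┤ ╶─┤
│↓│       │   │
│ │ ╶─┬───┴─┐ │
│↓│   │↱ ↓  │ │
│ ├───┘ ╷ ┌─┘ │
│↓│↱ → ↑│↓│   │
│ ╵ ╶───┤ ╵ ╶─┤
│↳ ↑    │↳ → B│
└───────┴─────┘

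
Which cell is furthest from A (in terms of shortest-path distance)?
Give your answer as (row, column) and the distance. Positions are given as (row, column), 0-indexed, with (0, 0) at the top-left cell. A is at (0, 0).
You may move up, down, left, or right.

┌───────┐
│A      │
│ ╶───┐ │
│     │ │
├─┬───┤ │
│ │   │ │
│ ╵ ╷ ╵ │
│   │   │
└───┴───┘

Computing BFS distances from A to all cells:
Furthest cell: (2, 0)
Distance: 12 steps

Path from A to the furthest cell:

┌───────┐
│A → → ↓│
│ ╶───┐ │
│     │↓│
├─┬───┤ │
│B│↓ ↰│↓│
│ ╵ ╷ ╵ │
│↑ ↲│↑ ↲│
└───┴───┘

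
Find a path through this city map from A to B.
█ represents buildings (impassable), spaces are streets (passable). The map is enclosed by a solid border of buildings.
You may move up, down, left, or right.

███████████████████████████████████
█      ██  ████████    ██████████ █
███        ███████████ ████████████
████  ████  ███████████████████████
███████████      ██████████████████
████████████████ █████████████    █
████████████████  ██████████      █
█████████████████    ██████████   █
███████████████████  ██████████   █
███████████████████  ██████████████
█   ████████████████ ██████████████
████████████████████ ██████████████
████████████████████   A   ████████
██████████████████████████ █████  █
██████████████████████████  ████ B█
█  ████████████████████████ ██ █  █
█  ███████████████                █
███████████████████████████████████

Finding the shortest path from A to B:
Movement: cardinal only
Path length: 16 steps
Directions: right → right → right → down → down → right → down → down → right → right → right → right → right → up → up → right

Solution:

███████████████████████████████████
█      ██  ████████    ██████████ █
███        ███████████ ████████████
████  ████  ███████████████████████
███████████      ██████████████████
████████████████ █████████████    █
████████████████  ██████████      █
█████████████████    ██████████   █
███████████████████  ██████████   █
███████████████████  ██████████████
█   ████████████████ ██████████████
████████████████████ ██████████████
████████████████████   A→→↓████████
██████████████████████████↓█████  █
██████████████████████████↳↓████↱B█
█  ████████████████████████↓██ █↑ █
█  ███████████████         ↳→→→→↑ █
███████████████████████████████████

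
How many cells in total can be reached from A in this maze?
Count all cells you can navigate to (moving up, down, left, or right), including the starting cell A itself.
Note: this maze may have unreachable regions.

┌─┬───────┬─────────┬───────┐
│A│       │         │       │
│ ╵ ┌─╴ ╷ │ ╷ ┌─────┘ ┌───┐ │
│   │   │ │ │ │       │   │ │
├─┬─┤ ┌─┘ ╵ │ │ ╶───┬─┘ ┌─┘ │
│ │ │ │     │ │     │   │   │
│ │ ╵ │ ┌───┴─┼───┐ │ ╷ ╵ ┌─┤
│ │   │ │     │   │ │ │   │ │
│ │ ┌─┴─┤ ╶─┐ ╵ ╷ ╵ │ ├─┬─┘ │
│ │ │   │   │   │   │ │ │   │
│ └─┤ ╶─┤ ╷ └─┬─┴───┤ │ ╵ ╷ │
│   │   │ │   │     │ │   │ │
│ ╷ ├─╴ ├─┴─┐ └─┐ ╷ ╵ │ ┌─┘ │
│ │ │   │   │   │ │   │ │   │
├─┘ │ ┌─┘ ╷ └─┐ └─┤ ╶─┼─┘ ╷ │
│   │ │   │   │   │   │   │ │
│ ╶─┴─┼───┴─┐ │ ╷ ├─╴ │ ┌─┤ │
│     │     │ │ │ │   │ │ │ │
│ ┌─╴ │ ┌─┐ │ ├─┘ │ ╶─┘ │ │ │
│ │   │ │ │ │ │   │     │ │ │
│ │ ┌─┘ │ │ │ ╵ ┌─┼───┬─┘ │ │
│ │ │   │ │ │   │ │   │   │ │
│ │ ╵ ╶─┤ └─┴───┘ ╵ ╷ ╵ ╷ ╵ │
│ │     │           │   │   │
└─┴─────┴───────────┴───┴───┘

Using BFS/flood-fill to find all reachable cells from A:
Maze size: 12 × 14 = 168 total cells
141 cell(s) are walled off and cannot be reached from A.
Reachable cells: 27

Reachable region (· marks reachable cells):

┌─┬───────┬─────────┬───────┐
│A│· · · ·│· · · · ·│       │
│ ╵ ┌─╴ ╷ │ ╷ ┌─────┘ ┌───┐ │
│· ·│· ·│·│·│·│       │   │ │
├─┬─┤ ┌─┘ ╵ │ │ ╶───┬─┘ ┌─┘ │
│ │·│·│· · ·│·│     │   │   │
│ │ ╵ │ ┌───┴─┼───┐ │ ╷ ╵ ┌─┤
│ │· ·│·│     │   │ │ │   │ │
│ │ ┌─┴─┤ ╶─┐ ╵ ╷ ╵ │ ├─┬─┘ │
│ │·│   │   │   │   │ │ │   │
│ └─┤ ╶─┤ ╷ └─┬─┴───┤ │ ╵ ╷ │
│   │   │ │   │     │ │   │ │
│ ╷ ├─╴ ├─┴─┐ └─┐ ╷ ╵ │ ┌─┘ │
│ │ │   │   │   │ │   │ │   │
├─┘ │ ┌─┘ ╷ └─┐ └─┤ ╶─┼─┘ ╷ │
│   │ │   │   │   │   │   │ │
│ ╶─┴─┼───┴─┐ │ ╷ ├─╴ │ ┌─┤ │
│     │     │ │ │ │   │ │ │ │
│ ┌─╴ │ ┌─┐ │ ├─┘ │ ╶─┘ │ │ │
│ │   │ │ │ │ │   │     │ │ │
│ │ ┌─┘ │ │ │ ╵ ┌─┼───┬─┘ │ │
│ │ │   │ │ │   │ │   │   │ │
│ │ ╵ ╶─┤ └─┴───┘ ╵ ╷ ╵ ╷ ╵ │
│ │     │           │   │   │
└─┴─────┴───────────┴───┴───┘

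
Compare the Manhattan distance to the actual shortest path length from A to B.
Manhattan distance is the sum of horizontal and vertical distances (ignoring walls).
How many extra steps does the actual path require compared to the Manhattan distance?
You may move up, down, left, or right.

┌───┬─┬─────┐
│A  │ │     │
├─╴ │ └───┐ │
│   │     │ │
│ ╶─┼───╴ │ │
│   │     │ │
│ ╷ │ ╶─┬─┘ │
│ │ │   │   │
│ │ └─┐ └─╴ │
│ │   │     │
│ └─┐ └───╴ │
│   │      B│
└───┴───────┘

Manhattan distance: |5 - 0| + |5 - 0| = 10
Actual path length: 12
Extra steps: 12 - 10 = 2

Solution:

┌───┬─┬─────┐
│A ↓│ │     │
├─╴ │ └───┐ │
│↓ ↲│     │ │
│ ╶─┼───╴ │ │
│↳ ↓│     │ │
│ ╷ │ ╶─┬─┘ │
│ │↓│   │   │
│ │ └─┐ └─╴ │
│ │↳ ↓│     │
│ └─┐ └───╴ │
│   │↳ → → B│
└───┴───────┘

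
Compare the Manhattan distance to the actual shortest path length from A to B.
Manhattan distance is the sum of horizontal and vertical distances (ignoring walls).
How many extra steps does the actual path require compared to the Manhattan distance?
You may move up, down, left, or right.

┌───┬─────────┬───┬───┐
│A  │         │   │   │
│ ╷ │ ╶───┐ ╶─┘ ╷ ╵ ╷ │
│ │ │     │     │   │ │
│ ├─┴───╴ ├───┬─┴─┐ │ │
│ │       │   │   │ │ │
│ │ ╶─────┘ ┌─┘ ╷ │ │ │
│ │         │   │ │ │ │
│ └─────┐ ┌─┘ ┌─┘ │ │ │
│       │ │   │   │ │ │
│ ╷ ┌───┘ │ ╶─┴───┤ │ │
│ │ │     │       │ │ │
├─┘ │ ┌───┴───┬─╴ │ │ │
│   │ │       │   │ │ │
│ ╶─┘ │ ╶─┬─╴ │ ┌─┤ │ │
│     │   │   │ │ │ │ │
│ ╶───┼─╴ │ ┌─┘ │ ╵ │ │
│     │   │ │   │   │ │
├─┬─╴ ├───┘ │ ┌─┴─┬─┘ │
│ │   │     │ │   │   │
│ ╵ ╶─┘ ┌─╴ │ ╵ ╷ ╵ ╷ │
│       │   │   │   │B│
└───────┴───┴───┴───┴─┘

Manhattan distance: |10 - 0| + |10 - 0| = 20
Actual path length: 50
Extra steps: 50 - 20 = 30

Solution:

┌───┬─────────┬───┬───┐
│A  │↱ → → ↓  │↱ ↓│↱ ↓│
│ ╷ │ ╶───┐ ╶─┘ ╷ ╵ ╷ │
│↓│ │↑ ← ↰│↳ → ↑│↳ ↑│↓│
│ ├─┴───╴ ├───┬─┴─┐ │ │
│↓│↱ → → ↑│   │   │ │↓│
│ │ ╶─────┘ ┌─┘ ╷ │ │ │
│↓│↑ ← ← ↰  │   │ │ │↓│
│ └─────┐ ┌─┘ ┌─┘ │ │ │
│↳ ↓    │↑│   │   │ │↓│
│ ╷ ┌───┘ │ ╶─┴───┤ │ │
│ │↓│↱ → ↑│       │ │↓│
├─┘ │ ┌───┴───┬─╴ │ │ │
│↓ ↲│↑│       │   │ │↓│
│ ╶─┘ │ ╶─┬─╴ │ ┌─┤ │ │
│↳ → ↑│   │   │ │ │ │↓│
│ ╶───┼─╴ │ ┌─┘ │ ╵ │ │
│     │   │ │   │   │↓│
├─┬─╴ ├───┘ │ ┌─┴─┬─┘ │
│ │   │     │ │   │  ↓│
│ ╵ ╶─┘ ┌─╴ │ ╵ ╷ ╵ ╷ │
│       │   │   │   │B│
└───────┴───┴───┴───┴─┘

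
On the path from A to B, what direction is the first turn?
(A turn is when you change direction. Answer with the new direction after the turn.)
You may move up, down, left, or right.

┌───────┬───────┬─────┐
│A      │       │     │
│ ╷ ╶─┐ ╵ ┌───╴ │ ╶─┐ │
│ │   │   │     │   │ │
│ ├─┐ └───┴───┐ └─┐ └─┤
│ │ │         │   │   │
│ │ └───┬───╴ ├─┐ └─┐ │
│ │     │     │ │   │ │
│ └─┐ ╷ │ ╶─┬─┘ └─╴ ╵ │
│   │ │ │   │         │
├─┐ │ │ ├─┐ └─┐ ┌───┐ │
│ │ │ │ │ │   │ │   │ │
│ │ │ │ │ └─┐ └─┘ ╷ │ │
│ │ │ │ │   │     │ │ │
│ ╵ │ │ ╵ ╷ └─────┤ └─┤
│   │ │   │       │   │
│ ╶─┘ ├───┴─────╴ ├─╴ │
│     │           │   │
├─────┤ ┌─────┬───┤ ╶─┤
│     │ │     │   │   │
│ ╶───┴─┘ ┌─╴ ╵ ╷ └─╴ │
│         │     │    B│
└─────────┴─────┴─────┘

Directions: right, down, right, down, right, right, right, right, down, left, left, down, right, down, right, down, right, right, up, right, down, down, right, down, left, down, right, down
First turn direction: down

Solution:

┌───────┬───────┬─────┐
│A ↓    │       │     │
│ ╷ ╶─┐ ╵ ┌───╴ │ ╶─┐ │
│ │↳ ↓│   │     │   │ │
│ ├─┐ └───┴───┐ └─┐ └─┤
│ │ │↳ → → → ↓│   │   │
│ │ └───┬───╴ ├─┐ └─┐ │
│ │     │↓ ← ↲│ │   │ │
│ └─┐ ╷ │ ╶─┬─┘ └─╴ ╵ │
│   │ │ │↳ ↓│         │
├─┐ │ │ ├─┐ └─┐ ┌───┐ │
│ │ │ │ │ │↳ ↓│ │↱ ↓│ │
│ │ │ │ │ └─┐ └─┘ ╷ │ │
│ │ │ │ │   │↳ → ↑│↓│ │
│ ╵ │ │ ╵ ╷ └─────┤ └─┤
│   │ │   │       │↳ ↓│
│ ╶─┘ ├───┴─────╴ ├─╴ │
│     │           │↓ ↲│
├─────┤ ┌─────┬───┤ ╶─┤
│     │ │     │   │↳ ↓│
│ ╶───┴─┘ ┌─╴ ╵ ╷ └─╴ │
│         │     │    B│
└─────────┴─────┴─────┘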